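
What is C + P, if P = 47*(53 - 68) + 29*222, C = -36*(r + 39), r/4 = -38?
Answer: 9801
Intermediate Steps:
r = -152 (r = 4*(-38) = -152)
C = 4068 (C = -36*(-152 + 39) = -36*(-113) = 4068)
P = 5733 (P = 47*(-15) + 6438 = -705 + 6438 = 5733)
C + P = 4068 + 5733 = 9801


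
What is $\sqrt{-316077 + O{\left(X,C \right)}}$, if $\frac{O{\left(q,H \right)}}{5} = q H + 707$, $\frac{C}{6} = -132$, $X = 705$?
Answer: $i \sqrt{3104342} \approx 1761.9 i$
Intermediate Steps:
$C = -792$ ($C = 6 \left(-132\right) = -792$)
$O{\left(q,H \right)} = 3535 + 5 H q$ ($O{\left(q,H \right)} = 5 \left(q H + 707\right) = 5 \left(H q + 707\right) = 5 \left(707 + H q\right) = 3535 + 5 H q$)
$\sqrt{-316077 + O{\left(X,C \right)}} = \sqrt{-316077 + \left(3535 + 5 \left(-792\right) 705\right)} = \sqrt{-316077 + \left(3535 - 2791800\right)} = \sqrt{-316077 - 2788265} = \sqrt{-3104342} = i \sqrt{3104342}$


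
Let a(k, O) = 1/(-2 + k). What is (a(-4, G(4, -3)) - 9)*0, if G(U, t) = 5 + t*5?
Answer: 0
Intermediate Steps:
G(U, t) = 5 + 5*t
(a(-4, G(4, -3)) - 9)*0 = (1/(-2 - 4) - 9)*0 = (1/(-6) - 9)*0 = (-1/6 - 9)*0 = -55/6*0 = 0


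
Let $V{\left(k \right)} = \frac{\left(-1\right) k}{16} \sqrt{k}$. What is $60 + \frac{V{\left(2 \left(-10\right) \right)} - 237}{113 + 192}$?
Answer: $\frac{18063}{305} + \frac{i \sqrt{5}}{122} \approx 59.223 + 0.018328 i$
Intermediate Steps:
$V{\left(k \right)} = - \frac{k^{\frac{3}{2}}}{16}$ ($V{\left(k \right)} = - k \frac{1}{16} \sqrt{k} = - \frac{k}{16} \sqrt{k} = - \frac{k^{\frac{3}{2}}}{16}$)
$60 + \frac{V{\left(2 \left(-10\right) \right)} - 237}{113 + 192} = 60 + \frac{- \frac{\left(2 \left(-10\right)\right)^{\frac{3}{2}}}{16} - 237}{113 + 192} = 60 + \frac{- \frac{\left(-20\right)^{\frac{3}{2}}}{16} - 237}{305} = 60 + \left(- \frac{\left(-40\right) i \sqrt{5}}{16} - 237\right) \frac{1}{305} = 60 + \left(\frac{5 i \sqrt{5}}{2} - 237\right) \frac{1}{305} = 60 + \left(-237 + \frac{5 i \sqrt{5}}{2}\right) \frac{1}{305} = 60 - \left(\frac{237}{305} - \frac{i \sqrt{5}}{122}\right) = \frac{18063}{305} + \frac{i \sqrt{5}}{122}$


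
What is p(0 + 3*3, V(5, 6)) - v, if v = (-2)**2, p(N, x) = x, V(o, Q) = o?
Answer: 1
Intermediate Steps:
v = 4
p(0 + 3*3, V(5, 6)) - v = 5 - 1*4 = 5 - 4 = 1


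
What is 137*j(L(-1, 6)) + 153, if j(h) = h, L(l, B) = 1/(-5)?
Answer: 628/5 ≈ 125.60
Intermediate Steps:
L(l, B) = -1/5
137*j(L(-1, 6)) + 153 = 137*(-1/5) + 153 = -137/5 + 153 = 628/5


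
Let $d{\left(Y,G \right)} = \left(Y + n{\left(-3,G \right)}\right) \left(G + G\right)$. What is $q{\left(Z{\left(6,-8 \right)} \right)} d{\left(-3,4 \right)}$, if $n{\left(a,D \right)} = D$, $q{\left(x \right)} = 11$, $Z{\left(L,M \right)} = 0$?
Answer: $88$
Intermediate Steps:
$d{\left(Y,G \right)} = 2 G \left(G + Y\right)$ ($d{\left(Y,G \right)} = \left(Y + G\right) \left(G + G\right) = \left(G + Y\right) 2 G = 2 G \left(G + Y\right)$)
$q{\left(Z{\left(6,-8 \right)} \right)} d{\left(-3,4 \right)} = 11 \cdot 2 \cdot 4 \left(4 - 3\right) = 11 \cdot 2 \cdot 4 \cdot 1 = 11 \cdot 8 = 88$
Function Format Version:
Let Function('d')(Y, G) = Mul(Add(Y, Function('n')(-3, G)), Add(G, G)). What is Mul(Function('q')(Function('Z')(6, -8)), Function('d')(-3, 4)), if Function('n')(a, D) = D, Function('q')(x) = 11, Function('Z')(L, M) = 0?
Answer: 88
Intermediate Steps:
Function('d')(Y, G) = Mul(2, G, Add(G, Y)) (Function('d')(Y, G) = Mul(Add(Y, G), Add(G, G)) = Mul(Add(G, Y), Mul(2, G)) = Mul(2, G, Add(G, Y)))
Mul(Function('q')(Function('Z')(6, -8)), Function('d')(-3, 4)) = Mul(11, Mul(2, 4, Add(4, -3))) = Mul(11, Mul(2, 4, 1)) = Mul(11, 8) = 88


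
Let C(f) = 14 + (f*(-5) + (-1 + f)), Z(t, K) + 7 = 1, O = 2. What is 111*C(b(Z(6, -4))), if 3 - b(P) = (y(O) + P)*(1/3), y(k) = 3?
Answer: -333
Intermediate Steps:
Z(t, K) = -6 (Z(t, K) = -7 + 1 = -6)
b(P) = 2 - P/3 (b(P) = 3 - (3 + P)*1/3 = 3 - (3 + P)*(1/3)*1 = 3 - (3 + P)/3 = 3 - (1 + P/3) = 3 + (-1 - P/3) = 2 - P/3)
C(f) = 13 - 4*f (C(f) = 14 + (-5*f + (-1 + f)) = 14 + (-1 - 4*f) = 13 - 4*f)
111*C(b(Z(6, -4))) = 111*(13 - 4*(2 - 1/3*(-6))) = 111*(13 - 4*(2 + 2)) = 111*(13 - 4*4) = 111*(13 - 16) = 111*(-3) = -333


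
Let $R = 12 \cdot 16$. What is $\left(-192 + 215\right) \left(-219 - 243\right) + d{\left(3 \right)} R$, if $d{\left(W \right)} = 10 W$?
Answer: $-4866$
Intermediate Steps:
$R = 192$
$\left(-192 + 215\right) \left(-219 - 243\right) + d{\left(3 \right)} R = \left(-192 + 215\right) \left(-219 - 243\right) + 10 \cdot 3 \cdot 192 = 23 \left(-462\right) + 30 \cdot 192 = -10626 + 5760 = -4866$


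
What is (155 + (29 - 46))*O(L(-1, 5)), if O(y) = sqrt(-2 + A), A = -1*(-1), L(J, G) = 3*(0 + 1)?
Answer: 138*I ≈ 138.0*I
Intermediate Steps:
L(J, G) = 3 (L(J, G) = 3*1 = 3)
A = 1
O(y) = I (O(y) = sqrt(-2 + 1) = sqrt(-1) = I)
(155 + (29 - 46))*O(L(-1, 5)) = (155 + (29 - 46))*I = (155 - 17)*I = 138*I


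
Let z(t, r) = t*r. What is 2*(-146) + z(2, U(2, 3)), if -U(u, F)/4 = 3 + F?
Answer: -340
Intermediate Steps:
U(u, F) = -12 - 4*F (U(u, F) = -4*(3 + F) = -12 - 4*F)
z(t, r) = r*t
2*(-146) + z(2, U(2, 3)) = 2*(-146) + (-12 - 4*3)*2 = -292 + (-12 - 12)*2 = -292 - 24*2 = -292 - 48 = -340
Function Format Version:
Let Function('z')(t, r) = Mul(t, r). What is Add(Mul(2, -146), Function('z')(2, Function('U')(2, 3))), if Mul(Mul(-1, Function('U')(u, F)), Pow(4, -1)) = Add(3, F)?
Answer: -340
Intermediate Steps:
Function('U')(u, F) = Add(-12, Mul(-4, F)) (Function('U')(u, F) = Mul(-4, Add(3, F)) = Add(-12, Mul(-4, F)))
Function('z')(t, r) = Mul(r, t)
Add(Mul(2, -146), Function('z')(2, Function('U')(2, 3))) = Add(Mul(2, -146), Mul(Add(-12, Mul(-4, 3)), 2)) = Add(-292, Mul(Add(-12, -12), 2)) = Add(-292, Mul(-24, 2)) = Add(-292, -48) = -340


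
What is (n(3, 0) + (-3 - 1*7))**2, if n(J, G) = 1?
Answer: 81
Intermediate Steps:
(n(3, 0) + (-3 - 1*7))**2 = (1 + (-3 - 1*7))**2 = (1 + (-3 - 7))**2 = (1 - 10)**2 = (-9)**2 = 81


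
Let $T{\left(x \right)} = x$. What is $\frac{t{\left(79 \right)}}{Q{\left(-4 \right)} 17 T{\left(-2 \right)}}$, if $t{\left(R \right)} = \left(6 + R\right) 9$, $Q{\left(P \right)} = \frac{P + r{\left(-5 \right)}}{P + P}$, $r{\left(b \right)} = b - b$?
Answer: $-45$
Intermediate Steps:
$r{\left(b \right)} = 0$
$Q{\left(P \right)} = \frac{1}{2}$ ($Q{\left(P \right)} = \frac{P + 0}{P + P} = \frac{P}{2 P} = P \frac{1}{2 P} = \frac{1}{2}$)
$t{\left(R \right)} = 54 + 9 R$
$\frac{t{\left(79 \right)}}{Q{\left(-4 \right)} 17 T{\left(-2 \right)}} = \frac{54 + 9 \cdot 79}{\frac{1}{2} \cdot 17 \left(-2\right)} = \frac{54 + 711}{\frac{17}{2} \left(-2\right)} = \frac{765}{-17} = 765 \left(- \frac{1}{17}\right) = -45$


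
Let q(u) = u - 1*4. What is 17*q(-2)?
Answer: -102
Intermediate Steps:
q(u) = -4 + u (q(u) = u - 4 = -4 + u)
17*q(-2) = 17*(-4 - 2) = 17*(-6) = -102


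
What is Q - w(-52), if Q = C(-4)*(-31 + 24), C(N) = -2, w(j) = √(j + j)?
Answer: 14 - 2*I*√26 ≈ 14.0 - 10.198*I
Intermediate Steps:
w(j) = √2*√j (w(j) = √(2*j) = √2*√j)
Q = 14 (Q = -2*(-31 + 24) = -2*(-7) = 14)
Q - w(-52) = 14 - √2*√(-52) = 14 - √2*2*I*√13 = 14 - 2*I*√26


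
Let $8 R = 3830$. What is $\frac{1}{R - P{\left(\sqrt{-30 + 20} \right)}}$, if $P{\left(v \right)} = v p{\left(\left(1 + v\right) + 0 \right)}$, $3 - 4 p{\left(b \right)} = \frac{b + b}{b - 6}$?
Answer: $\frac{4 \left(\sqrt{10} + 5 i\right)}{1932 \sqrt{10} + 9565 i} \approx 0.002085 + 9.3286 \cdot 10^{-6} i$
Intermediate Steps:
$R = \frac{1915}{4}$ ($R = \frac{1}{8} \cdot 3830 = \frac{1915}{4} \approx 478.75$)
$p{\left(b \right)} = \frac{3}{4} - \frac{b}{2 \left(-6 + b\right)}$ ($p{\left(b \right)} = \frac{3}{4} - \frac{\left(b + b\right) \frac{1}{b - 6}}{4} = \frac{3}{4} - \frac{2 b \frac{1}{-6 + b}}{4} = \frac{3}{4} - \frac{b}{2 \left(-6 + b\right)}$)
$P{\left(v \right)} = \frac{v \left(-17 + v\right)}{4 \left(-5 + v\right)}$ ($P{\left(v \right)} = v \frac{-18 + \left(\left(1 + v\right) + 0\right)}{4 \left(-6 + \left(\left(1 + v\right) + 0\right)\right)} = v \frac{-18 + \left(1 + v\right)}{4 \left(-6 + \left(1 + v\right)\right)} = v \frac{-17 + v}{4 \left(-5 + v\right)} = \frac{v \left(-17 + v\right)}{4 \left(-5 + v\right)}$)
$\frac{1}{R - P{\left(\sqrt{-30 + 20} \right)}} = \frac{1}{\frac{1915}{4} - \frac{\sqrt{-30 + 20} \left(-17 + \sqrt{-30 + 20}\right)}{4 \left(-5 + \sqrt{-30 + 20}\right)}} = \frac{1}{\frac{1915}{4} - \frac{\sqrt{-10} \left(-17 + \sqrt{-10}\right)}{4 \left(-5 + \sqrt{-10}\right)}} = \frac{1}{\frac{1915}{4} - \frac{i \sqrt{10} \left(-17 + i \sqrt{10}\right)}{4 \left(-5 + i \sqrt{10}\right)}}$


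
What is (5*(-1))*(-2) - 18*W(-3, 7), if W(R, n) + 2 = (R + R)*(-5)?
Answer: -494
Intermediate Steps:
W(R, n) = -2 - 10*R (W(R, n) = -2 + (R + R)*(-5) = -2 + (2*R)*(-5) = -2 - 10*R)
(5*(-1))*(-2) - 18*W(-3, 7) = (5*(-1))*(-2) - 18*(-2 - 10*(-3)) = -5*(-2) - 18*(-2 + 30) = 10 - 18*28 = 10 - 504 = -494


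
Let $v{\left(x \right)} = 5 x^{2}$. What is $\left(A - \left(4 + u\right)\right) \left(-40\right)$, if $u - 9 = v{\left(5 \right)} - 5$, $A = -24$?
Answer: $6280$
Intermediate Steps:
$u = 129$ ($u = 9 - \left(5 - 5 \cdot 5^{2}\right) = 9 + \left(5 \cdot 25 - 5\right) = 9 + \left(125 - 5\right) = 9 + 120 = 129$)
$\left(A - \left(4 + u\right)\right) \left(-40\right) = \left(-24 - 133\right) \left(-40\right) = \left(-157\right) \left(-40\right) = 6280$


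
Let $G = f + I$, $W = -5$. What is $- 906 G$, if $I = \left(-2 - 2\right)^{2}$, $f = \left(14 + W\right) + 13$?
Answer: $-34428$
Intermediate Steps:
$f = 22$ ($f = \left(14 - 5\right) + 13 = 9 + 13 = 22$)
$I = 16$ ($I = \left(-4\right)^{2} = 16$)
$G = 38$ ($G = 22 + 16 = 38$)
$- 906 G = \left(-906\right) 38 = -34428$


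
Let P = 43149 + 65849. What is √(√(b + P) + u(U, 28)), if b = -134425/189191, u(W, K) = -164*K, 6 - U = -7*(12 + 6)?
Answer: √(-164362532736752 + 189191*√3901365539959863)/189191 ≈ 65.283*I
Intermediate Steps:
U = 132 (U = 6 - (-7)*(12 + 6) = 6 - (-7)*18 = 6 - 1*(-126) = 6 + 126 = 132)
b = -134425/189191 (b = -134425*1/189191 = -134425/189191 ≈ -0.71053)
P = 108998
√(√(b + P) + u(U, 28)) = √(√(-134425/189191 + 108998) - 164*28) = √(√(20621306193/189191) - 4592) = √(√3901365539959863/189191 - 4592) = √(-4592 + √3901365539959863/189191)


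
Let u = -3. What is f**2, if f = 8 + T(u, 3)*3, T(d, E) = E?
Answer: 289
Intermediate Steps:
f = 17 (f = 8 + 3*3 = 8 + 9 = 17)
f**2 = 17**2 = 289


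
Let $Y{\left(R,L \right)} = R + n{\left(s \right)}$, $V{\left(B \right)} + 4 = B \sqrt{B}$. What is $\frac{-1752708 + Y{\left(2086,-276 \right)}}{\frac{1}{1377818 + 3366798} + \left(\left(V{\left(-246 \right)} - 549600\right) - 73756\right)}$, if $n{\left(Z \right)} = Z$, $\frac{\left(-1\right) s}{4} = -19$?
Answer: $\frac{2729430793639852618204336}{971972837699237303141433} - \frac{3231391051249506380032 i \sqrt{246}}{2915918513097711909424299} \approx 2.8081 - 0.017381 i$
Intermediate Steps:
$s = 76$ ($s = \left(-4\right) \left(-19\right) = 76$)
$V{\left(B \right)} = -4 + B^{\frac{3}{2}}$ ($V{\left(B \right)} = -4 + B \sqrt{B} = -4 + B^{\frac{3}{2}}$)
$Y{\left(R,L \right)} = 76 + R$ ($Y{\left(R,L \right)} = R + 76 = 76 + R$)
$\frac{-1752708 + Y{\left(2086,-276 \right)}}{\frac{1}{1377818 + 3366798} + \left(\left(V{\left(-246 \right)} - 549600\right) - 73756\right)} = \frac{-1752708 + \left(76 + 2086\right)}{\frac{1}{1377818 + 3366798} - \left(623360 + 246 i \sqrt{246}\right)} = \frac{-1752708 + 2162}{\frac{1}{4744616} - \left(623360 + 246 i \sqrt{246}\right)} = - \frac{1750546}{\frac{1}{4744616} - \left(623360 + 246 i \sqrt{246}\right)} = - \frac{1750546}{- \frac{2957603829759}{4744616} - 246 i \sqrt{246}}$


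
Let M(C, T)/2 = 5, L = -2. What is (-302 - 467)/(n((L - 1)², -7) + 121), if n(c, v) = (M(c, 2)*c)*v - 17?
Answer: 769/526 ≈ 1.4620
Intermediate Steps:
M(C, T) = 10 (M(C, T) = 2*5 = 10)
n(c, v) = -17 + 10*c*v (n(c, v) = (10*c)*v - 17 = 10*c*v - 17 = -17 + 10*c*v)
(-302 - 467)/(n((L - 1)², -7) + 121) = (-302 - 467)/((-17 + 10*(-2 - 1)²*(-7)) + 121) = -769/((-17 + 10*(-3)²*(-7)) + 121) = -769/((-17 + 10*9*(-7)) + 121) = -769/((-17 - 630) + 121) = -769/(-647 + 121) = -769/(-526) = -769*(-1/526) = 769/526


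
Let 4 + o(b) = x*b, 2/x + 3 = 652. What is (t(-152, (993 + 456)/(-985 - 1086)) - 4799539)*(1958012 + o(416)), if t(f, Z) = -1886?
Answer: -6101401331134200/649 ≈ -9.4012e+12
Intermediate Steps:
x = 2/649 (x = 2/(-3 + 652) = 2/649 ≈ 0.0030817)
o(b) = -4 + 2*b/649
(t(-152, (993 + 456)/(-985 - 1086)) - 4799539)*(1958012 + o(416)) = (-1886 - 4799539)*(1958012 + (-4 + (2/649)*416)) = -4801425*(1958012 + (-4 + 832/649)) = -4801425*(1958012 - 1764/649) = -4801425*1270748024/649 = -6101401331134200/649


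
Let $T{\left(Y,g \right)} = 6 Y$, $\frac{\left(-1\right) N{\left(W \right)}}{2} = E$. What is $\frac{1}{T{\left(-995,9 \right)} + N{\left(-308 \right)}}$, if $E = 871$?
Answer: $- \frac{1}{7712} \approx -0.00012967$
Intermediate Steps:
$N{\left(W \right)} = -1742$ ($N{\left(W \right)} = \left(-2\right) 871 = -1742$)
$\frac{1}{T{\left(-995,9 \right)} + N{\left(-308 \right)}} = \frac{1}{6 \left(-995\right) - 1742} = \frac{1}{-5970 - 1742} = \frac{1}{-7712} = - \frac{1}{7712}$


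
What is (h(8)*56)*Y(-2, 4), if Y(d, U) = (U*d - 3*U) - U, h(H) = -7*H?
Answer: 75264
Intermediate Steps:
Y(d, U) = -4*U + U*d (Y(d, U) = (-3*U + U*d) - U = -4*U + U*d)
(h(8)*56)*Y(-2, 4) = (-7*8*56)*(4*(-4 - 2)) = (-56*56)*(4*(-6)) = -3136*(-24) = 75264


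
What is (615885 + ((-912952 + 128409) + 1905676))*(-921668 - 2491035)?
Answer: -5927926539654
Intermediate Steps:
(615885 + ((-912952 + 128409) + 1905676))*(-921668 - 2491035) = (615885 + (-784543 + 1905676))*(-3412703) = (615885 + 1121133)*(-3412703) = 1737018*(-3412703) = -5927926539654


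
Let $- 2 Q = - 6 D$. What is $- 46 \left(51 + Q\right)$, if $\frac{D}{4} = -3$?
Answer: $-690$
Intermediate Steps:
$D = -12$ ($D = 4 \left(-3\right) = -12$)
$Q = -36$ ($Q = - \frac{\left(-6\right) \left(-12\right)}{2} = \left(- \frac{1}{2}\right) 72 = -36$)
$- 46 \left(51 + Q\right) = - 46 \left(51 - 36\right) = \left(-46\right) 15 = -690$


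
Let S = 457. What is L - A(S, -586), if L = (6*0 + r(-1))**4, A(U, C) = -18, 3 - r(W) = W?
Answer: 274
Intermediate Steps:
r(W) = 3 - W
L = 256 (L = (6*0 + (3 - 1*(-1)))**4 = (0 + (3 + 1))**4 = (0 + 4)**4 = 4**4 = 256)
L - A(S, -586) = 256 - 1*(-18) = 256 + 18 = 274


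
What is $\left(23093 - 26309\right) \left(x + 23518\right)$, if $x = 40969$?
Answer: $-207390192$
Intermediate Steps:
$\left(23093 - 26309\right) \left(x + 23518\right) = \left(23093 - 26309\right) \left(40969 + 23518\right) = \left(-3216\right) 64487 = -207390192$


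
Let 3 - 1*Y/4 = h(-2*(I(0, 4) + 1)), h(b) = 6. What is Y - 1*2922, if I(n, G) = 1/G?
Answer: -2934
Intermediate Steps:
Y = -12 (Y = 12 - 4*6 = 12 - 24 = -12)
Y - 1*2922 = -12 - 1*2922 = -12 - 2922 = -2934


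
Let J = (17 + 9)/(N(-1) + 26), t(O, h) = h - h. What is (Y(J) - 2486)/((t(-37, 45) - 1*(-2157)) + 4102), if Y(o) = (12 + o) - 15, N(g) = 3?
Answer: -72155/181511 ≈ -0.39752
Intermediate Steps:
t(O, h) = 0
J = 26/29 (J = (17 + 9)/(3 + 26) = 26/29 ≈ 0.89655)
Y(o) = -3 + o
(Y(J) - 2486)/((t(-37, 45) - 1*(-2157)) + 4102) = ((-3 + 26/29) - 2486)/((0 - 1*(-2157)) + 4102) = (-61/29 - 2486)/((0 + 2157) + 4102) = -72155/(29*(2157 + 4102)) = -72155/29/6259 = -72155/29*1/6259 = -72155/181511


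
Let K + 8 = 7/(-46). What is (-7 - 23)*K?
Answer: 5625/23 ≈ 244.57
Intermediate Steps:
K = -375/46 (K = -8 + 7/(-46) = -8 + 7*(-1/46) = -8 - 7/46 = -375/46 ≈ -8.1522)
(-7 - 23)*K = (-7 - 23)*(-375/46) = -30*(-375/46) = 5625/23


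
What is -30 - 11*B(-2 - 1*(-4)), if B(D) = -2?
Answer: -8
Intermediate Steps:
-30 - 11*B(-2 - 1*(-4)) = -30 - 11*(-2) = -30 + 22 = -8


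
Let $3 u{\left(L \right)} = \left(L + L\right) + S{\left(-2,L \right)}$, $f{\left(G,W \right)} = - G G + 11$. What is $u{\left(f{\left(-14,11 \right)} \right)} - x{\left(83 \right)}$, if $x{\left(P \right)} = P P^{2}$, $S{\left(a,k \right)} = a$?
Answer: $-571911$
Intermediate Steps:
$x{\left(P \right)} = P^{3}$
$f{\left(G,W \right)} = 11 - G^{2}$ ($f{\left(G,W \right)} = - G^{2} + 11 = 11 - G^{2}$)
$u{\left(L \right)} = - \frac{2}{3} + \frac{2 L}{3}$ ($u{\left(L \right)} = \frac{\left(L + L\right) - 2}{3} = \frac{2 L - 2}{3} = \frac{-2 + 2 L}{3} = - \frac{2}{3} + \frac{2 L}{3}$)
$u{\left(f{\left(-14,11 \right)} \right)} - x{\left(83 \right)} = \left(- \frac{2}{3} + \frac{2 \left(11 - \left(-14\right)^{2}\right)}{3}\right) - 83^{3} = \left(- \frac{2}{3} + \frac{2 \left(11 - 196\right)}{3}\right) - 571787 = \left(- \frac{2}{3} + \frac{2}{3} \left(-185\right)\right) - 571787 = \left(- \frac{2}{3} - \frac{370}{3}\right) - 571787 = -124 - 571787 = -571911$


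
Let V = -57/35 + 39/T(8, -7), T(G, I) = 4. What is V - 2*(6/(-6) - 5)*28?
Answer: 48177/140 ≈ 344.12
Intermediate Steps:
V = 1137/140 (V = -57/35 + 39/4 = 1137/140 ≈ 8.1214)
V - 2*(6/(-6) - 5)*28 = 1137/140 - 2*(6/(-6) - 5)*28 = 1137/140 - 2*(6*(-⅙) - 5)*28 = 1137/140 - 2*(-1 - 5)*28 = 1137/140 - 2*(-6)*28 = 1137/140 + 12*28 = 1137/140 + 336 = 48177/140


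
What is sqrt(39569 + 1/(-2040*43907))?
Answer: sqrt(150026257306473270)/1947180 ≈ 198.92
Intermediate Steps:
sqrt(39569 + 1/(-2040*43907)) = sqrt(39569 - 1/2040*1/43907) = sqrt(39569 - 1/89570280) = sqrt(3544206409319/89570280) = sqrt(150026257306473270)/1947180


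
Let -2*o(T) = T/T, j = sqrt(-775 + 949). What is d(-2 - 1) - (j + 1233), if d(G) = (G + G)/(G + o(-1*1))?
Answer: -8619/7 - sqrt(174) ≈ -1244.5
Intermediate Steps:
j = sqrt(174) ≈ 13.191
o(T) = -1/2 (o(T) = -T/(2*T) = -1/2*1 = -1/2)
d(G) = 2*G/(-1/2 + G) (d(G) = (G + G)/(G - 1/2) = (2*G)/(-1/2 + G) = 2*G/(-1/2 + G))
d(-2 - 1) - (j + 1233) = 4*(-2 - 1)/(-1 + 2*(-2 - 1)) - (sqrt(174) + 1233) = 4*(-3)/(-1 + 2*(-3)) - (1233 + sqrt(174)) = 4*(-3)/(-1 - 6) + (-1233 - sqrt(174)) = 4*(-3)/(-7) + (-1233 - sqrt(174)) = 4*(-3)*(-1/7) + (-1233 - sqrt(174)) = 12/7 + (-1233 - sqrt(174)) = -8619/7 - sqrt(174)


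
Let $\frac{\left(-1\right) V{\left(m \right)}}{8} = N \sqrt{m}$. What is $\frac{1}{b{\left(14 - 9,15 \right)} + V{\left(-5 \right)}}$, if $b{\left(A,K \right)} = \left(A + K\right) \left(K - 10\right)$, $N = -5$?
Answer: $\frac{1}{180} - \frac{i \sqrt{5}}{450} \approx 0.0055556 - 0.004969 i$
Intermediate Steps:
$b{\left(A,K \right)} = \left(-10 + K\right) \left(A + K\right)$ ($b{\left(A,K \right)} = \left(A + K\right) \left(-10 + K\right) = \left(-10 + K\right) \left(A + K\right)$)
$V{\left(m \right)} = 40 \sqrt{m}$ ($V{\left(m \right)} = - 8 \left(- 5 \sqrt{m}\right) = 40 \sqrt{m}$)
$\frac{1}{b{\left(14 - 9,15 \right)} + V{\left(-5 \right)}} = \frac{1}{\left(15^{2} - 10 \left(14 - 9\right) - 150 + \left(14 - 9\right) 15\right) + 40 \sqrt{-5}} = \frac{1}{\left(225 - 10 \left(14 - 9\right) - 150 + \left(14 - 9\right) 15\right) + 40 i \sqrt{5}} = \frac{1}{\left(225 - 50 - 150 + 5 \cdot 15\right) + 40 i \sqrt{5}} = \frac{1}{\left(225 - 50 - 150 + 75\right) + 40 i \sqrt{5}} = \frac{1}{100 + 40 i \sqrt{5}}$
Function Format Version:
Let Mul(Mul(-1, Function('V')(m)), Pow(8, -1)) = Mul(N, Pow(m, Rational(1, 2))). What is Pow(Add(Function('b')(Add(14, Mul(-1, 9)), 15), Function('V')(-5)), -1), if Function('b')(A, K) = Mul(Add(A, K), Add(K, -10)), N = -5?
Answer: Add(Rational(1, 180), Mul(Rational(-1, 450), I, Pow(5, Rational(1, 2)))) ≈ Add(0.0055556, Mul(-0.0049690, I))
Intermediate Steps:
Function('b')(A, K) = Mul(Add(-10, K), Add(A, K)) (Function('b')(A, K) = Mul(Add(A, K), Add(-10, K)) = Mul(Add(-10, K), Add(A, K)))
Function('V')(m) = Mul(40, Pow(m, Rational(1, 2))) (Function('V')(m) = Mul(-8, Mul(-5, Pow(m, Rational(1, 2)))) = Mul(40, Pow(m, Rational(1, 2))))
Pow(Add(Function('b')(Add(14, Mul(-1, 9)), 15), Function('V')(-5)), -1) = Pow(Add(Add(Pow(15, 2), Mul(-10, Add(14, Mul(-1, 9))), Mul(-10, 15), Mul(Add(14, Mul(-1, 9)), 15)), Mul(40, Pow(-5, Rational(1, 2)))), -1) = Pow(Add(Add(225, Mul(-10, Add(14, -9)), -150, Mul(Add(14, -9), 15)), Mul(40, Mul(I, Pow(5, Rational(1, 2))))), -1) = Pow(Add(Add(225, Mul(-10, 5), -150, Mul(5, 15)), Mul(40, I, Pow(5, Rational(1, 2)))), -1) = Pow(Add(Add(225, -50, -150, 75), Mul(40, I, Pow(5, Rational(1, 2)))), -1) = Pow(Add(100, Mul(40, I, Pow(5, Rational(1, 2)))), -1)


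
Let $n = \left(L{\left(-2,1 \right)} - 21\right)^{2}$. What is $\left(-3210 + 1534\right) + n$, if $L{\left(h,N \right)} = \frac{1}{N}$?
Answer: $-1276$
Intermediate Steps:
$n = 400$ ($n = \left(1^{-1} - 21\right)^{2} = \left(1 - 21\right)^{2} = \left(-20\right)^{2} = 400$)
$\left(-3210 + 1534\right) + n = \left(-3210 + 1534\right) + 400 = -1676 + 400 = -1276$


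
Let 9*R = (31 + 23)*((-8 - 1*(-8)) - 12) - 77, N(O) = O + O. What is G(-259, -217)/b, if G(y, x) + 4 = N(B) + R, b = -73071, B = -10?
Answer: 941/657639 ≈ 0.0014309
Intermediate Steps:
N(O) = 2*O
R = -725/9 (R = ((31 + 23)*((-8 - 1*(-8)) - 12) - 77)/9 = (54*((-8 + 8) - 12) - 77)/9 = (54*(0 - 12) - 77)/9 = (54*(-12) - 77)/9 = (-648 - 77)/9 = (1/9)*(-725) = -725/9 ≈ -80.556)
G(y, x) = -941/9 (G(y, x) = -4 + (2*(-10) - 725/9) = -4 + (-20 - 725/9) = -4 - 905/9 = -941/9)
G(-259, -217)/b = -941/9/(-73071) = -941/9*(-1/73071) = 941/657639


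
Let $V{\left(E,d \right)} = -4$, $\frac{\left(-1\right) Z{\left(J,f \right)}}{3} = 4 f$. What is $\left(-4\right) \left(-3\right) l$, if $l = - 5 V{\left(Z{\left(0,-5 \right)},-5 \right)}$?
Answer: $240$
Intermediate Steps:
$Z{\left(J,f \right)} = - 12 f$ ($Z{\left(J,f \right)} = - 3 \cdot 4 f = - 12 f$)
$l = 20$ ($l = \left(-5\right) \left(-4\right) = 20$)
$\left(-4\right) \left(-3\right) l = \left(-4\right) \left(-3\right) 20 = 12 \cdot 20 = 240$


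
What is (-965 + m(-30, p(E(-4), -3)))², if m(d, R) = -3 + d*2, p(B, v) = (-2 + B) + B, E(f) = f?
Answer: 1056784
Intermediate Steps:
p(B, v) = -2 + 2*B
m(d, R) = -3 + 2*d
(-965 + m(-30, p(E(-4), -3)))² = (-965 + (-3 + 2*(-30)))² = (-965 + (-3 - 60))² = (-965 - 63)² = (-1028)² = 1056784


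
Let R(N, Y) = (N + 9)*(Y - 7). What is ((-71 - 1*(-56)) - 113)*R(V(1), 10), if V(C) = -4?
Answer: -1920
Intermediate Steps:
R(N, Y) = (-7 + Y)*(9 + N) (R(N, Y) = (9 + N)*(-7 + Y) = (-7 + Y)*(9 + N))
((-71 - 1*(-56)) - 113)*R(V(1), 10) = ((-71 - 1*(-56)) - 113)*(-63 - 7*(-4) + 9*10 - 4*10) = ((-71 + 56) - 113)*(-63 + 28 + 90 - 40) = (-15 - 113)*15 = -128*15 = -1920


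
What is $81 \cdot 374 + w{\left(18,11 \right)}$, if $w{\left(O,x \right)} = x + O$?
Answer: $30323$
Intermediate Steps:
$w{\left(O,x \right)} = O + x$
$81 \cdot 374 + w{\left(18,11 \right)} = 81 \cdot 374 + \left(18 + 11\right) = 30294 + 29 = 30323$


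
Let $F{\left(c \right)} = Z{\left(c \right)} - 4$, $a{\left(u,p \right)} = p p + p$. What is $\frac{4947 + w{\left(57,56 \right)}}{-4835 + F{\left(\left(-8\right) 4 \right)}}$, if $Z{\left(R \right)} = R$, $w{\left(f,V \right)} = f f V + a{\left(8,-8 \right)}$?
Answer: $- \frac{186947}{4871} \approx -38.38$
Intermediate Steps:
$a{\left(u,p \right)} = p + p^{2}$ ($a{\left(u,p \right)} = p^{2} + p = p + p^{2}$)
$w{\left(f,V \right)} = 56 + V f^{2}$ ($w{\left(f,V \right)} = f f V - 8 \left(1 - 8\right) = f^{2} V - -56 = V f^{2} + 56 = 56 + V f^{2}$)
$F{\left(c \right)} = -4 + c$ ($F{\left(c \right)} = c - 4 = -4 + c$)
$\frac{4947 + w{\left(57,56 \right)}}{-4835 + F{\left(\left(-8\right) 4 \right)}} = \frac{4947 + \left(56 + 56 \cdot 57^{2}\right)}{-4835 - 36} = \frac{4947 + \left(56 + 56 \cdot 3249\right)}{-4835 - 36} = \frac{4947 + \left(56 + 181944\right)}{-4835 - 36} = \frac{4947 + 182000}{-4871} = 186947 \left(- \frac{1}{4871}\right) = - \frac{186947}{4871}$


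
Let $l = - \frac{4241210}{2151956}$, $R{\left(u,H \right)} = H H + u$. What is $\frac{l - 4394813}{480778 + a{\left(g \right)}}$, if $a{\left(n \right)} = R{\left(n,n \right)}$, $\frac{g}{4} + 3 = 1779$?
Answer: $- \frac{4728724222719}{54826134044644} \approx -0.086249$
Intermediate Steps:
$g = 7104$ ($g = -12 + 4 \cdot 1779 = -12 + 7116 = 7104$)
$R{\left(u,H \right)} = u + H^{2}$ ($R{\left(u,H \right)} = H^{2} + u = u + H^{2}$)
$l = - \frac{2120605}{1075978}$ ($l = \left(-4241210\right) \frac{1}{2151956} = - \frac{2120605}{1075978} \approx -1.9709$)
$a{\left(n \right)} = n + n^{2}$
$\frac{l - 4394813}{480778 + a{\left(g \right)}} = \frac{- \frac{2120605}{1075978} - 4394813}{480778 + 7104 \left(1 + 7104\right)} = - \frac{4728724222719}{1075978 \left(480778 + 7104 \cdot 7105\right)} = - \frac{4728724222719}{1075978 \left(480778 + 50473920\right)} = - \frac{4728724222719}{1075978 \cdot 50954698} = \left(- \frac{4728724222719}{1075978}\right) \frac{1}{50954698} = - \frac{4728724222719}{54826134044644}$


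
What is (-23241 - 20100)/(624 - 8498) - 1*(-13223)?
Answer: 104161243/7874 ≈ 13229.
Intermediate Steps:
(-23241 - 20100)/(624 - 8498) - 1*(-13223) = -43341/(-7874) + 13223 = -43341*(-1/7874) + 13223 = 43341/7874 + 13223 = 104161243/7874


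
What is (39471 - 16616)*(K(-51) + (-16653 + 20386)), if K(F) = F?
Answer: 84152110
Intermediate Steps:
(39471 - 16616)*(K(-51) + (-16653 + 20386)) = (39471 - 16616)*(-51 + (-16653 + 20386)) = 22855*(-51 + 3733) = 22855*3682 = 84152110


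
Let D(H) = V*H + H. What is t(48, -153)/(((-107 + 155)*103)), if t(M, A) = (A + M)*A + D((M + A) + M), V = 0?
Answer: 667/206 ≈ 3.2379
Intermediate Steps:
D(H) = H (D(H) = 0*H + H = 0 + H = H)
t(M, A) = A + 2*M + A*(A + M) (t(M, A) = (A + M)*A + ((M + A) + M) = A*(A + M) + ((A + M) + M) = A*(A + M) + (A + 2*M) = A + 2*M + A*(A + M))
t(48, -153)/(((-107 + 155)*103)) = (-153 + (-153)**2 + 2*48 - 153*48)/(((-107 + 155)*103)) = (-153 + 23409 + 96 - 7344)/((48*103)) = 16008/4944 = 16008*(1/4944) = 667/206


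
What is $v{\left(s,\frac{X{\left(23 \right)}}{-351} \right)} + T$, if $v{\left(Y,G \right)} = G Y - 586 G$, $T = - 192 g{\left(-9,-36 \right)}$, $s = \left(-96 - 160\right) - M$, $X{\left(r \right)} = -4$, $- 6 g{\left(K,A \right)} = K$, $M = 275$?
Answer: $- \frac{105556}{351} \approx -300.73$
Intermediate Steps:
$g{\left(K,A \right)} = - \frac{K}{6}$
$s = -531$ ($s = \left(-96 - 160\right) - 275 = -256 - 275 = -531$)
$T = -288$ ($T = - 192 \left(\left(- \frac{1}{6}\right) \left(-9\right)\right) = \left(-192\right) \frac{3}{2} = -288$)
$v{\left(Y,G \right)} = - 586 G + G Y$
$v{\left(s,\frac{X{\left(23 \right)}}{-351} \right)} + T = - \frac{4}{-351} \left(-586 - 531\right) - 288 = \left(-4\right) \left(- \frac{1}{351}\right) \left(-1117\right) - 288 = \frac{4}{351} \left(-1117\right) - 288 = - \frac{4468}{351} - 288 = - \frac{105556}{351}$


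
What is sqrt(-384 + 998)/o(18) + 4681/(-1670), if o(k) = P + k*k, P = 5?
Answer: -4681/1670 + sqrt(614)/329 ≈ -2.7277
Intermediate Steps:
o(k) = 5 + k**2 (o(k) = 5 + k*k = 5 + k**2)
sqrt(-384 + 998)/o(18) + 4681/(-1670) = sqrt(-384 + 998)/(5 + 18**2) + 4681/(-1670) = sqrt(614)/(5 + 324) + 4681*(-1/1670) = sqrt(614)/329 - 4681/1670 = -4681/1670 + sqrt(614)/329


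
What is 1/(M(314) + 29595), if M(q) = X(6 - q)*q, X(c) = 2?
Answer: 1/30223 ≈ 3.3087e-5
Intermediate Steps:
M(q) = 2*q
1/(M(314) + 29595) = 1/(2*314 + 29595) = 1/(628 + 29595) = 1/30223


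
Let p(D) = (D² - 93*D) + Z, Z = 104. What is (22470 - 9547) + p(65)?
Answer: 11207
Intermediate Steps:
p(D) = 104 + D² - 93*D (p(D) = (D² - 93*D) + 104 = 104 + D² - 93*D)
(22470 - 9547) + p(65) = (22470 - 9547) + (104 + 65² - 93*65) = 12923 + (104 + 4225 - 6045) = 12923 - 1716 = 11207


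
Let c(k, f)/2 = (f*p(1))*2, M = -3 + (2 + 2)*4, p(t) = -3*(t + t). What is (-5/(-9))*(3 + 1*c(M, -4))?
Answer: 55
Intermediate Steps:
p(t) = -6*t
M = 13 (M = -3 + 4*4 = -3 + 16 = 13)
c(k, f) = -24*f (c(k, f) = 2*((f*(-6*1))*2) = 2*((f*(-6))*2) = 2*(-6*f*2) = 2*(-12*f) = -24*f)
(-5/(-9))*(3 + 1*c(M, -4)) = (-5/(-9))*(3 + 1*(-24*(-4))) = (-5*(-⅑))*(3 + 1*96) = 5*(3 + 96)/9 = (5/9)*99 = 55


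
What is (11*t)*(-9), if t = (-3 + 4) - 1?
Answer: 0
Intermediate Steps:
t = 0 (t = 1 - 1 = 0)
(11*t)*(-9) = (11*0)*(-9) = 0*(-9) = 0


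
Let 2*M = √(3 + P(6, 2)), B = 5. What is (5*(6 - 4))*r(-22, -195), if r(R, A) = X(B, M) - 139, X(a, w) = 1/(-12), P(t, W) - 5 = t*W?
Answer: -8345/6 ≈ -1390.8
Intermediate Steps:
P(t, W) = 5 + W*t (P(t, W) = 5 + t*W = 5 + W*t)
M = √5 (M = √(3 + (5 + 2*6))/2 = √(3 + (5 + 12))/2 = √(3 + 17)/2 = √20/2 = (2*√5)/2 = √5 ≈ 2.2361)
X(a, w) = -1/12
r(R, A) = -1669/12 (r(R, A) = -1/12 - 139 = -1669/12)
(5*(6 - 4))*r(-22, -195) = (5*(6 - 4))*(-1669/12) = (5*2)*(-1669/12) = 10*(-1669/12) = -8345/6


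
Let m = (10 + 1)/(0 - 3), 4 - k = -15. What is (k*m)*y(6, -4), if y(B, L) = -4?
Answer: 836/3 ≈ 278.67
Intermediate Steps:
k = 19 (k = 4 - 1*(-15) = 4 + 15 = 19)
m = -11/3 (m = 11/(-3) = 11*(-⅓) = -11/3 ≈ -3.6667)
(k*m)*y(6, -4) = (19*(-11/3))*(-4) = -209/3*(-4) = 836/3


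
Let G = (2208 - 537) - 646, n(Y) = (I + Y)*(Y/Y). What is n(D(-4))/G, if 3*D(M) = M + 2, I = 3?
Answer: 7/3075 ≈ 0.0022764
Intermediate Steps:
D(M) = ⅔ + M/3 (D(M) = (M + 2)/3 = (2 + M)/3 = ⅔ + M/3)
n(Y) = 3 + Y (n(Y) = (3 + Y)*(Y/Y) = (3 + Y)*1 = 3 + Y)
G = 1025 (G = 1671 - 646 = 1025)
n(D(-4))/G = (3 + (⅔ + (⅓)*(-4)))/1025 = (3 + (⅔ - 4/3))*(1/1025) = (3 - ⅔)*(1/1025) = (7/3)*(1/1025) = 7/3075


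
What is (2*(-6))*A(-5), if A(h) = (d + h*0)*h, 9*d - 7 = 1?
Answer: 160/3 ≈ 53.333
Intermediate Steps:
d = 8/9 (d = 7/9 + (1/9)*1 = 7/9 + 1/9 = 8/9 ≈ 0.88889)
A(h) = 8*h/9 (A(h) = (8/9 + h*0)*h = (8/9 + 0)*h = 8*h/9)
(2*(-6))*A(-5) = (2*(-6))*((8/9)*(-5)) = -12*(-40/9) = 160/3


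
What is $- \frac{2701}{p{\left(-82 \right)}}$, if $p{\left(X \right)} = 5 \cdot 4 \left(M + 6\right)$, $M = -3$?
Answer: $- \frac{2701}{60} \approx -45.017$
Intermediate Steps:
$p{\left(X \right)} = 60$ ($p{\left(X \right)} = 5 \cdot 4 \left(-3 + 6\right) = 20 \cdot 3 = 60$)
$- \frac{2701}{p{\left(-82 \right)}} = - \frac{2701}{60}$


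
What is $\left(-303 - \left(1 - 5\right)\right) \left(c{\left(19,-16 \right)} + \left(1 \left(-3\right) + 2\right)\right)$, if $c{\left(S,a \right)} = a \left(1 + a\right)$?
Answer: $-71461$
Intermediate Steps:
$\left(-303 - \left(1 - 5\right)\right) \left(c{\left(19,-16 \right)} + \left(1 \left(-3\right) + 2\right)\right) = \left(-303 - \left(1 - 5\right)\right) \left(- 16 \left(1 - 16\right) + \left(1 \left(-3\right) + 2\right)\right) = \left(-303 - -4\right) \left(\left(-16\right) \left(-15\right) + \left(-3 + 2\right)\right) = \left(-303 + 4\right) \left(240 - 1\right) = \left(-299\right) 239 = -71461$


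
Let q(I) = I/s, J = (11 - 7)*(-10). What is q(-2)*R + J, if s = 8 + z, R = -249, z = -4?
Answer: 169/2 ≈ 84.500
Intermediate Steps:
J = -40 (J = 4*(-10) = -40)
s = 4 (s = 8 - 4 = 4)
q(I) = I/4
q(-2)*R + J = ((1/4)*(-2))*(-249) - 40 = -1/2*(-249) - 40 = 249/2 - 40 = 169/2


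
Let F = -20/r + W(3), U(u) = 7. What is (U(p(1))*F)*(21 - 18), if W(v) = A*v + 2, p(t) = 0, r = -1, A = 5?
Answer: 777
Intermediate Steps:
W(v) = 2 + 5*v (W(v) = 5*v + 2 = 2 + 5*v)
F = 37 (F = -20/(-1) + (2 + 5*3) = -20*(-1) + (2 + 15) = 20 + 17 = 37)
(U(p(1))*F)*(21 - 18) = (7*37)*(21 - 18) = 259*3 = 777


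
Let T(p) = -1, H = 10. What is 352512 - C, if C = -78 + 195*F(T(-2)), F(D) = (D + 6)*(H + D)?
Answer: 343815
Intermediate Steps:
F(D) = (6 + D)*(10 + D) (F(D) = (D + 6)*(10 + D) = (6 + D)*(10 + D))
C = 8697 (C = -78 + 195*(60 + (-1)² + 16*(-1)) = -78 + 195*(60 + 1 - 16) = -78 + 195*45 = -78 + 8775 = 8697)
352512 - C = 352512 - 1*8697 = 352512 - 8697 = 343815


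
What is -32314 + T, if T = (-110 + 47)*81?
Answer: -37417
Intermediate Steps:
T = -5103 (T = -63*81 = -5103)
-32314 + T = -32314 - 5103 = -37417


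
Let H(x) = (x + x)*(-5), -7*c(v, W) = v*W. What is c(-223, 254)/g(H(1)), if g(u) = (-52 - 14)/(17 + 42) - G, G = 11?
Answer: -3341878/5005 ≈ -667.71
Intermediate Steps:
c(v, W) = -W*v/7 (c(v, W) = -v*W/7 = -W*v/7)
H(x) = -10*x (H(x) = (2*x)*(-5) = -10*x)
g(u) = -715/59 (g(u) = (-52 - 14)/(17 + 42) - 1*11 = -66/59 - 11 = -715/59)
c(-223, 254)/g(H(1)) = (-1/7*254*(-223))/(-715/59) = (56642/7)*(-59/715) = -3341878/5005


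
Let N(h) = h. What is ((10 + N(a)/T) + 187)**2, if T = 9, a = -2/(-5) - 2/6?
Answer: 707347216/18225 ≈ 38812.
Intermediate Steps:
a = 1/15 (a = -2*(-1/5) - 2*1/6 = 2/5 - 1/3 = 1/15 ≈ 0.066667)
((10 + N(a)/T) + 187)**2 = ((10 + (1/15)/9) + 187)**2 = ((10 + (1/15)*(1/9)) + 187)**2 = ((10 + 1/135) + 187)**2 = (1351/135 + 187)**2 = (26596/135)**2 = 707347216/18225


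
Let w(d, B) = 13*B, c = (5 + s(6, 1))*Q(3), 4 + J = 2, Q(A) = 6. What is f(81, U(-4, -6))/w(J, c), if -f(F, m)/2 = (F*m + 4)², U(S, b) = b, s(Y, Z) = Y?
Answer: -232324/429 ≈ -541.55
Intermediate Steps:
f(F, m) = -2*(4 + F*m)² (f(F, m) = -2*(F*m + 4)² = -2*(4 + F*m)²)
J = -2 (J = -4 + 2 = -2)
c = 66 (c = (5 + 6)*6 = 11*6 = 66)
f(81, U(-4, -6))/w(J, c) = (-2*(4 + 81*(-6))²)/((13*66)) = -2*(4 - 486)²/858 = -2*(-482)²*(1/858) = -2*232324*(1/858) = -464648*1/858 = -232324/429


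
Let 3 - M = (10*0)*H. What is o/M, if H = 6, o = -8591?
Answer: -8591/3 ≈ -2863.7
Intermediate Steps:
M = 3 (M = 3 - 10*0*6 = 3 - 0*6 = 3 - 1*0 = 3 + 0 = 3)
o/M = -8591/3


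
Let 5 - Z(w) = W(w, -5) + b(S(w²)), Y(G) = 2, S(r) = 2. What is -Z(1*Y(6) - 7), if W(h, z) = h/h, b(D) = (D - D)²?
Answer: -4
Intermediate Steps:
b(D) = 0 (b(D) = 0² = 0)
W(h, z) = 1
Z(w) = 4 (Z(w) = 5 - (1 + 0) = 5 - 1*1 = 5 - 1 = 4)
-Z(1*Y(6) - 7) = -1*4 = -4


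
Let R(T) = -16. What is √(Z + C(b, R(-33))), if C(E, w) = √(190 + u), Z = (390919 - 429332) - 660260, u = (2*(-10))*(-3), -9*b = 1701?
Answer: √(-698673 + 5*√10) ≈ 835.86*I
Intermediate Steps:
b = -189 (b = -⅑*1701 = -189)
u = 60 (u = -20*(-3) = 60)
Z = -698673 (Z = -38413 - 660260 = -698673)
C(E, w) = 5*√10 (C(E, w) = √(190 + 60) = √250 = 5*√10)
√(Z + C(b, R(-33))) = √(-698673 + 5*√10)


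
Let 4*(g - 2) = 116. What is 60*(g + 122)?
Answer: 9180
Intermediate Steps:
g = 31 (g = 2 + (1/4)*116 = 2 + 29 = 31)
60*(g + 122) = 60*(31 + 122) = 60*153 = 9180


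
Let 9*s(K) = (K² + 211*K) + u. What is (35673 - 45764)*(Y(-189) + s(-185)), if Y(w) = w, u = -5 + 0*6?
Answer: 7305884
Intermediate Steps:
u = -5 (u = -5 + 0 = -5)
s(K) = -5/9 + K²/9 + 211*K/9 (s(K) = ((K² + 211*K) - 5)/9 = (-5 + K² + 211*K)/9 = -5/9 + K²/9 + 211*K/9)
(35673 - 45764)*(Y(-189) + s(-185)) = (35673 - 45764)*(-189 + (-5/9 + (⅑)*(-185)² + (211/9)*(-185))) = -10091*(-189 + (-5/9 + (⅑)*34225 - 39035/9)) = -10091*(-189 + (-5/9 + 34225/9 - 39035/9)) = -10091*(-189 - 535) = -10091*(-724) = 7305884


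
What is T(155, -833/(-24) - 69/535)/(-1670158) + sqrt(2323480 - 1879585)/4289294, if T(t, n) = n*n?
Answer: -197135112001/275351600764800 + sqrt(443895)/4289294 ≈ -0.00056061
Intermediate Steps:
T(t, n) = n**2
T(155, -833/(-24) - 69/535)/(-1670158) + sqrt(2323480 - 1879585)/4289294 = (-833/(-24) - 69/535)**2/(-1670158) + sqrt(2323480 - 1879585)/4289294 = (-833*(-1/24) - 69*1/535)**2*(-1/1670158) + sqrt(443895)*(1/4289294) = (833/24 - 69/535)**2*(-1/1670158) + sqrt(443895)/4289294 = (443999/12840)**2*(-1/1670158) + sqrt(443895)/4289294 = (197135112001/164865600)*(-1/1670158) + sqrt(443895)/4289294 = -197135112001/275351600764800 + sqrt(443895)/4289294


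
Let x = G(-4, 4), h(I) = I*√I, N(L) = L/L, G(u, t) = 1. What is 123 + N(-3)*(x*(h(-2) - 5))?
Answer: 118 - 2*I*√2 ≈ 118.0 - 2.8284*I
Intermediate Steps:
N(L) = 1
h(I) = I^(3/2)
x = 1
123 + N(-3)*(x*(h(-2) - 5)) = 123 + 1*(1*((-2)^(3/2) - 5)) = 123 + 1*(1*(-2*I*√2 - 5)) = 123 + 1*(1*(-5 - 2*I*√2)) = 123 + 1*(-5 - 2*I*√2) = 123 + (-5 - 2*I*√2) = 118 - 2*I*√2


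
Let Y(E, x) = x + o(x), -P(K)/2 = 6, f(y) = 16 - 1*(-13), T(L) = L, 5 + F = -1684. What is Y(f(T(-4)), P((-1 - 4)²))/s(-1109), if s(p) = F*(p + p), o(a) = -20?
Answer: -16/1873101 ≈ -8.5420e-6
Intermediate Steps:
F = -1689 (F = -5 - 1684 = -1689)
f(y) = 29 (f(y) = 16 + 13 = 29)
P(K) = -12 (P(K) = -2*6 = -12)
Y(E, x) = -20 + x (Y(E, x) = x - 20 = -20 + x)
s(p) = -3378*p (s(p) = -1689*(p + p) = -3378*p)
Y(f(T(-4)), P((-1 - 4)²))/s(-1109) = (-20 - 12)/((-3378*(-1109))) = -32/3746202 = -32*1/3746202 = -16/1873101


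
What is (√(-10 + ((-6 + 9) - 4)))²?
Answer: -11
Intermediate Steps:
(√(-10 + ((-6 + 9) - 4)))² = (√(-10 + (3 - 4)))² = (√(-10 - 1))² = (√(-11))² = (I*√11)² = -11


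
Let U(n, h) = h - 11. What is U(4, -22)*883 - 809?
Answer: -29948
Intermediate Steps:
U(n, h) = -11 + h
U(4, -22)*883 - 809 = (-11 - 22)*883 - 809 = -33*883 - 809 = -29139 - 809 = -29948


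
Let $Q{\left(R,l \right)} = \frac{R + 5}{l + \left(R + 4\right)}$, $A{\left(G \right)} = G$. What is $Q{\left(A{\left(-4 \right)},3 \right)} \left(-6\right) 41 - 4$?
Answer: $-86$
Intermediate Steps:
$Q{\left(R,l \right)} = \frac{5 + R}{4 + R + l}$ ($Q{\left(R,l \right)} = \frac{5 + R}{l + \left(4 + R\right)} = \frac{5 + R}{4 + R + l}$)
$Q{\left(A{\left(-4 \right)},3 \right)} \left(-6\right) 41 - 4 = \frac{5 - 4}{4 - 4 + 3} \left(-6\right) 41 - 4 = \frac{1}{3} \cdot 1 \left(-6\right) 41 + \left(-16 + 12\right) = \frac{1}{3} \cdot 1 \left(-6\right) 41 - 4 = \frac{1}{3} \left(-6\right) 41 - 4 = \left(-2\right) 41 - 4 = -82 - 4 = -86$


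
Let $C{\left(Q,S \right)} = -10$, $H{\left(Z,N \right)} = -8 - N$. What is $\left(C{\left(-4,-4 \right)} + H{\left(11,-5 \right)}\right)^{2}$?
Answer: $169$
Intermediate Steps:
$\left(C{\left(-4,-4 \right)} + H{\left(11,-5 \right)}\right)^{2} = \left(-10 - 3\right)^{2} = \left(-13\right)^{2} = 169$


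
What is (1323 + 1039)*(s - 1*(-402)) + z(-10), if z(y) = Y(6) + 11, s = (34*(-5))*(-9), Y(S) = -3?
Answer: 4563392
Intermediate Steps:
s = 1530 (s = -170*(-9) = 1530)
z(y) = 8 (z(y) = -3 + 11 = 8)
(1323 + 1039)*(s - 1*(-402)) + z(-10) = (1323 + 1039)*(1530 - 1*(-402)) + 8 = 2362*(1530 + 402) + 8 = 2362*1932 + 8 = 4563384 + 8 = 4563392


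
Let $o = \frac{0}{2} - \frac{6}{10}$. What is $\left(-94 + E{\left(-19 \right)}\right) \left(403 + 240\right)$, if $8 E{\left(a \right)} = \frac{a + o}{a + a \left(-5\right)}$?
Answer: $- \frac{91903347}{1520} \approx -60463.0$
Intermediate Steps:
$o = - \frac{3}{5}$ ($o = 0 \cdot \frac{1}{2} - \frac{3}{5} = 0 - \frac{3}{5} = - \frac{3}{5} \approx -0.6$)
$E{\left(a \right)} = - \frac{- \frac{3}{5} + a}{32 a}$ ($E{\left(a \right)} = \frac{\left(a - \frac{3}{5}\right) \frac{1}{a + a \left(-5\right)}}{8} = \frac{\left(- \frac{3}{5} + a\right) \frac{1}{a - 5 a}}{8} = \frac{\left(- \frac{3}{5} + a\right) \frac{1}{\left(-4\right) a}}{8} = \frac{\left(- \frac{3}{5} + a\right) \left(- \frac{1}{4 a}\right)}{8} = \frac{\left(- \frac{1}{4}\right) \frac{1}{a} \left(- \frac{3}{5} + a\right)}{8} = - \frac{- \frac{3}{5} + a}{32 a}$)
$\left(-94 + E{\left(-19 \right)}\right) \left(403 + 240\right) = \left(-94 + \frac{3 - -95}{160 \left(-19\right)}\right) \left(403 + 240\right) = \left(-94 + \frac{1}{160} \left(- \frac{1}{19}\right) \left(3 + 95\right)\right) 643 = \left(-94 + \frac{1}{160} \left(- \frac{1}{19}\right) 98\right) 643 = \left(-94 - \frac{49}{1520}\right) 643 = \left(- \frac{142929}{1520}\right) 643 = - \frac{91903347}{1520}$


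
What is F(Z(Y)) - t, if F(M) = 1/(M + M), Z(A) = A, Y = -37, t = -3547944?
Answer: 262547855/74 ≈ 3.5479e+6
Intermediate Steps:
F(M) = 1/(2*M)
F(Z(Y)) - t = (½)/(-37) - 1*(-3547944) = (½)*(-1/37) + 3547944 = -1/74 + 3547944 = 262547855/74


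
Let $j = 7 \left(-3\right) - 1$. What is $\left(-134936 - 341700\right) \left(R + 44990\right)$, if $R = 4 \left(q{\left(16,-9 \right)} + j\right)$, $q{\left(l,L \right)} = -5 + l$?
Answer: $-21422881656$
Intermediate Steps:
$j = -22$ ($j = -21 - 1 = -22$)
$R = -44$ ($R = 4 \left(\left(-5 + 16\right) - 22\right) = 4 \left(11 - 22\right) = 4 \left(-11\right) = -44$)
$\left(-134936 - 341700\right) \left(R + 44990\right) = \left(-134936 - 341700\right) \left(-44 + 44990\right) = \left(-476636\right) 44946 = -21422881656$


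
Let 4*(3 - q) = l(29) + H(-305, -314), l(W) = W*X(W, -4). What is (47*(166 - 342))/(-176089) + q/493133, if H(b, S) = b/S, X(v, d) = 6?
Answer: 5114459394659/109065132827272 ≈ 0.046894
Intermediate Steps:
l(W) = 6*W (l(W) = W*6 = 6*W)
q = -51173/1256 (q = 3 - (6*29 - 305/(-314))/4 = 3 - (174 - 305*(-1/314))/4 = 3 - (174 + 305/314)/4 = 3 - 1/4*54941/314 = 3 - 54941/1256 = -51173/1256 ≈ -40.743)
(47*(166 - 342))/(-176089) + q/493133 = (47*(166 - 342))/(-176089) - 51173/1256/493133 = (47*(-176))*(-1/176089) - 51173/1256*1/493133 = -8272*(-1/176089) - 51173/619375048 = 8272/176089 - 51173/619375048 = 5114459394659/109065132827272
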